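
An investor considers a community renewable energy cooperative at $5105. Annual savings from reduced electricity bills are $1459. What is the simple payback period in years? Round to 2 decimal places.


Simple payback period = initial cost / annual savings
Payback = 5105 / 1459
Payback = 3.50 years

3.50


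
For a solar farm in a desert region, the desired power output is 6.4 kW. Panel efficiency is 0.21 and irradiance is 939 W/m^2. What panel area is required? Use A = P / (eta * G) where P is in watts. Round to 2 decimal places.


Convert target power to watts: P = 6.4 * 1000 = 6400.0 W
Compute denominator: eta * G = 0.21 * 939 = 197.19
Required area A = P / (eta * G) = 6400.0 / 197.19
A = 32.46 m^2

32.46


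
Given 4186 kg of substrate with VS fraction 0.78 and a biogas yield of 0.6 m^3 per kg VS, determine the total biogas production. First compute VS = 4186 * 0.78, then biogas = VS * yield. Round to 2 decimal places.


Compute volatile solids:
  VS = mass * VS_fraction = 4186 * 0.78 = 3265.08 kg
Calculate biogas volume:
  Biogas = VS * specific_yield = 3265.08 * 0.6
  Biogas = 1959.05 m^3

1959.05


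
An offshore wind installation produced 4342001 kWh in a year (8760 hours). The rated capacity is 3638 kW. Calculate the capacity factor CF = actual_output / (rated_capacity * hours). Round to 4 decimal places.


Capacity factor = actual output / maximum possible output
Maximum possible = rated * hours = 3638 * 8760 = 31868880 kWh
CF = 4342001 / 31868880
CF = 0.1362

0.1362


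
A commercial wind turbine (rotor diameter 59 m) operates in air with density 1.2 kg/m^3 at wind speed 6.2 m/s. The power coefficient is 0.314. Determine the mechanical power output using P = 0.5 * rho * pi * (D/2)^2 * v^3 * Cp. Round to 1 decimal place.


Step 1 -- Compute swept area:
  A = pi * (D/2)^2 = pi * (59/2)^2 = 2733.97 m^2
Step 2 -- Apply wind power equation:
  P = 0.5 * rho * A * v^3 * Cp
  v^3 = 6.2^3 = 238.328
  P = 0.5 * 1.2 * 2733.97 * 238.328 * 0.314
  P = 122758.0 W

122758.0


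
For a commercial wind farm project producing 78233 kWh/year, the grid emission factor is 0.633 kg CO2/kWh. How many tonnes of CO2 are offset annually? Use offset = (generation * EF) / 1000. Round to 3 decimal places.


CO2 offset in kg = generation * emission_factor
CO2 offset = 78233 * 0.633 = 49521.49 kg
Convert to tonnes:
  CO2 offset = 49521.49 / 1000 = 49.521 tonnes

49.521


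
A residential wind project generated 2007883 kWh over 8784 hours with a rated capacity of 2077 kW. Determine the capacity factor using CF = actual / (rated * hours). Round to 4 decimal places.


Capacity factor = actual output / maximum possible output
Maximum possible = rated * hours = 2077 * 8784 = 18244368 kWh
CF = 2007883 / 18244368
CF = 0.1101

0.1101


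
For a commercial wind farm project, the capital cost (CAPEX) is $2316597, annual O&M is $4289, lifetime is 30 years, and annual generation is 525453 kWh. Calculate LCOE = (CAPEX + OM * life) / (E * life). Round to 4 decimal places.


Total cost = CAPEX + OM * lifetime = 2316597 + 4289 * 30 = 2316597 + 128670 = 2445267
Total generation = annual * lifetime = 525453 * 30 = 15763590 kWh
LCOE = 2445267 / 15763590
LCOE = 0.1551 $/kWh

0.1551


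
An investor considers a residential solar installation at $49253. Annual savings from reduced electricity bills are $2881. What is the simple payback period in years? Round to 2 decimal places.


Simple payback period = initial cost / annual savings
Payback = 49253 / 2881
Payback = 17.10 years

17.10


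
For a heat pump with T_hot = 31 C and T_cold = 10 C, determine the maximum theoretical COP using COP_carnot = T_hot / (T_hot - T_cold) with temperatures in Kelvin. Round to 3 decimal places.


Convert to Kelvin:
  T_hot = 31 + 273.15 = 304.15 K
  T_cold = 10 + 273.15 = 283.15 K
Apply Carnot COP formula:
  COP = T_hot_K / (T_hot_K - T_cold_K) = 304.15 / 21.0
  COP = 14.483

14.483


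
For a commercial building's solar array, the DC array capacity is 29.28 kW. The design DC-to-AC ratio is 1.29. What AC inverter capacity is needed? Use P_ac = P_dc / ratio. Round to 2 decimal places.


The inverter AC capacity is determined by the DC/AC ratio.
Given: P_dc = 29.28 kW, DC/AC ratio = 1.29
P_ac = P_dc / ratio = 29.28 / 1.29
P_ac = 22.70 kW

22.70


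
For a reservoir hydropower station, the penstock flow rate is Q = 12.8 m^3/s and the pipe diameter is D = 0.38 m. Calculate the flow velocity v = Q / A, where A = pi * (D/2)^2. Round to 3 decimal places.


Compute pipe cross-sectional area:
  A = pi * (D/2)^2 = pi * (0.38/2)^2 = 0.1134 m^2
Calculate velocity:
  v = Q / A = 12.8 / 0.1134
  v = 112.863 m/s

112.863


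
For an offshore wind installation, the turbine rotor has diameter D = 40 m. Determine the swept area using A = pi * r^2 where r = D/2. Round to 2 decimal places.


Compute the rotor radius:
  r = D / 2 = 40 / 2 = 20.0 m
Calculate swept area:
  A = pi * r^2 = pi * 20.0^2
  A = 1256.64 m^2

1256.64


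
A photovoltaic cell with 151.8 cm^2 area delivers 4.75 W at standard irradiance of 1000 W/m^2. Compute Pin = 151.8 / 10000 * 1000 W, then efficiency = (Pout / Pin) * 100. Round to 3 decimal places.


First compute the input power:
  Pin = area_cm2 / 10000 * G = 151.8 / 10000 * 1000 = 15.18 W
Then compute efficiency:
  Efficiency = (Pout / Pin) * 100 = (4.75 / 15.18) * 100
  Efficiency = 31.291%

31.291


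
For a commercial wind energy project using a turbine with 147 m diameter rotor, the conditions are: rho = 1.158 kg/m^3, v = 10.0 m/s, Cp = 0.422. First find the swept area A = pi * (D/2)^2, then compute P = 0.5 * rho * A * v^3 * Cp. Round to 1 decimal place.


Step 1 -- Compute swept area:
  A = pi * (D/2)^2 = pi * (147/2)^2 = 16971.67 m^2
Step 2 -- Apply wind power equation:
  P = 0.5 * rho * A * v^3 * Cp
  v^3 = 10.0^3 = 1000.0
  P = 0.5 * 1.158 * 16971.67 * 1000.0 * 0.422
  P = 4146823.6 W

4146823.6


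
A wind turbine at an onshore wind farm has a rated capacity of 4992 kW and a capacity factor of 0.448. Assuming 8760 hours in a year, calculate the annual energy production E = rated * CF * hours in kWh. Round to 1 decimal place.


Annual energy = rated_kW * capacity_factor * hours_per_year
Given: P_rated = 4992 kW, CF = 0.448, hours = 8760
E = 4992 * 0.448 * 8760
E = 19591004.2 kWh

19591004.2


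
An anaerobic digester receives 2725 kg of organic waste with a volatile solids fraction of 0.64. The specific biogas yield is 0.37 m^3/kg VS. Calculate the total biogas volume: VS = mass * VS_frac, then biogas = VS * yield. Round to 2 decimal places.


Compute volatile solids:
  VS = mass * VS_fraction = 2725 * 0.64 = 1744.0 kg
Calculate biogas volume:
  Biogas = VS * specific_yield = 1744.0 * 0.37
  Biogas = 645.28 m^3

645.28


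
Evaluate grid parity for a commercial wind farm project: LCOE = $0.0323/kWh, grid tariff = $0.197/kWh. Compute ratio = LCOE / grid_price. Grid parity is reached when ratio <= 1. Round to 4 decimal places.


Compare LCOE to grid price:
  LCOE = $0.0323/kWh, Grid price = $0.197/kWh
  Ratio = LCOE / grid_price = 0.0323 / 0.197 = 0.1640
  Grid parity achieved (ratio <= 1)? yes

0.1640


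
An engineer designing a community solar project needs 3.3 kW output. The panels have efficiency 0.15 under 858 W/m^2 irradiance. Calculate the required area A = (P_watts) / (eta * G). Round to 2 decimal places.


Convert target power to watts: P = 3.3 * 1000 = 3300.0 W
Compute denominator: eta * G = 0.15 * 858 = 128.7
Required area A = P / (eta * G) = 3300.0 / 128.7
A = 25.64 m^2

25.64


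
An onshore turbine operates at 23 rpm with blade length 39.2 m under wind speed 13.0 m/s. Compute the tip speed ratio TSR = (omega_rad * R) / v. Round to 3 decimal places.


Convert rotational speed to rad/s:
  omega = 23 * 2 * pi / 60 = 2.4086 rad/s
Compute tip speed:
  v_tip = omega * R = 2.4086 * 39.2 = 94.415 m/s
Tip speed ratio:
  TSR = v_tip / v_wind = 94.415 / 13.0 = 7.263

7.263


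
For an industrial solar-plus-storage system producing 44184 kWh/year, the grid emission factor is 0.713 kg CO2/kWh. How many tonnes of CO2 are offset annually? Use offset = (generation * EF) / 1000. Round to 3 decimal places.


CO2 offset in kg = generation * emission_factor
CO2 offset = 44184 * 0.713 = 31503.19 kg
Convert to tonnes:
  CO2 offset = 31503.19 / 1000 = 31.503 tonnes

31.503


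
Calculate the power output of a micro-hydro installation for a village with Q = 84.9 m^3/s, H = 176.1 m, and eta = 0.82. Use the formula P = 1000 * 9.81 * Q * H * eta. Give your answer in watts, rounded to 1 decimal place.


Apply the hydropower formula P = rho * g * Q * H * eta
rho * g = 1000 * 9.81 = 9810.0
P = 9810.0 * 84.9 * 176.1 * 0.82
P = 120267949.3 W

120267949.3


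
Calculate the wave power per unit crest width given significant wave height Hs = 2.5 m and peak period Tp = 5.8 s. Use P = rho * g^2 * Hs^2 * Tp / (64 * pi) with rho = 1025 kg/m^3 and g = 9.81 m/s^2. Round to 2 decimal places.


Apply wave power formula:
  g^2 = 9.81^2 = 96.2361
  Hs^2 = 2.5^2 = 6.25
  Numerator = rho * g^2 * Hs^2 * Tp = 1025 * 96.2361 * 6.25 * 5.8 = 3575772.59
  Denominator = 64 * pi = 201.0619
  P = 3575772.59 / 201.0619 = 17784.43 W/m

17784.43


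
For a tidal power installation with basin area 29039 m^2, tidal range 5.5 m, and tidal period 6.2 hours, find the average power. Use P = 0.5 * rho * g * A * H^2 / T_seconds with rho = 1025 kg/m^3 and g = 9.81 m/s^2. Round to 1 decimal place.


Convert period to seconds: T = 6.2 * 3600 = 22320.0 s
H^2 = 5.5^2 = 30.25
P = 0.5 * rho * g * A * H^2 / T
P = 0.5 * 1025 * 9.81 * 29039 * 30.25 / 22320.0
P = 197868.1 W

197868.1


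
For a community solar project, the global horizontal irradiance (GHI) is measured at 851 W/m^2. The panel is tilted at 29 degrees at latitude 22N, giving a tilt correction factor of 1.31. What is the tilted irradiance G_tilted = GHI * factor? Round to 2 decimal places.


Identify the given values:
  GHI = 851 W/m^2, tilt correction factor = 1.31
Apply the formula G_tilted = GHI * factor:
  G_tilted = 851 * 1.31
  G_tilted = 1114.81 W/m^2

1114.81


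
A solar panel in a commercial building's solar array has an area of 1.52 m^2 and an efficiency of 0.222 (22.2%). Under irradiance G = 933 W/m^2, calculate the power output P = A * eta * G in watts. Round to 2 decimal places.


Use the solar power formula P = A * eta * G.
Given: A = 1.52 m^2, eta = 0.222, G = 933 W/m^2
P = 1.52 * 0.222 * 933
P = 314.83 W

314.83


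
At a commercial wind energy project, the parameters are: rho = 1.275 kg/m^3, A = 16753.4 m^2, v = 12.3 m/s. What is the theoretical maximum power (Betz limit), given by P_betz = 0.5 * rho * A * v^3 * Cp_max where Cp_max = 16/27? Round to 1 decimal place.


The Betz coefficient Cp_max = 16/27 = 0.5926
v^3 = 12.3^3 = 1860.867
P_betz = 0.5 * rho * A * v^3 * Cp_max
P_betz = 0.5 * 1.275 * 16753.4 * 1860.867 * 0.5926
P_betz = 11777543.0 W

11777543.0


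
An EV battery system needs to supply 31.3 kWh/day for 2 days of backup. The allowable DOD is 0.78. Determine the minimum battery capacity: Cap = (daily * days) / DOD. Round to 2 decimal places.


Total energy needed = daily * days = 31.3 * 2 = 62.6 kWh
Account for depth of discharge:
  Cap = total_energy / DOD = 62.6 / 0.78
  Cap = 80.26 kWh

80.26


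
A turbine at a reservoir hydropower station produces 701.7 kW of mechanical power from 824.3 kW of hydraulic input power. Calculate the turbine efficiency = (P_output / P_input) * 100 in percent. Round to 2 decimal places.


Turbine efficiency = (output power / input power) * 100
eta = (701.7 / 824.3) * 100
eta = 85.13%

85.13


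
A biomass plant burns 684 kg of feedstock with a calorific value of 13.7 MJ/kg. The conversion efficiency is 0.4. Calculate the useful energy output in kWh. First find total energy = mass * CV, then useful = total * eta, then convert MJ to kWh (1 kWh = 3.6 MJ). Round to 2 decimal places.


Total energy = mass * CV = 684 * 13.7 = 9370.8 MJ
Useful energy = total * eta = 9370.8 * 0.4 = 3748.32 MJ
Convert to kWh: 3748.32 / 3.6
Useful energy = 1041.20 kWh

1041.20


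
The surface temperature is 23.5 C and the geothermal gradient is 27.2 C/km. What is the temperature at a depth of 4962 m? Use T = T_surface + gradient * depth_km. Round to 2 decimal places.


Convert depth to km: 4962 / 1000 = 4.962 km
Temperature increase = gradient * depth_km = 27.2 * 4.962 = 134.97 C
Temperature at depth = T_surface + delta_T = 23.5 + 134.97
T = 158.47 C

158.47


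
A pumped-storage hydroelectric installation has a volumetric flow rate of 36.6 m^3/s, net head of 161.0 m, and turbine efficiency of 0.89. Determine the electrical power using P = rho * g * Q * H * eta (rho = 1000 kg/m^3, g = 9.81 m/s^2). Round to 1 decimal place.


Apply the hydropower formula P = rho * g * Q * H * eta
rho * g = 1000 * 9.81 = 9810.0
P = 9810.0 * 36.6 * 161.0 * 0.89
P = 51447701.3 W

51447701.3


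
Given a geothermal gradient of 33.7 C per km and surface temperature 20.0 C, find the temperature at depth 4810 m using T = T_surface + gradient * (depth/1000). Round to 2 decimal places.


Convert depth to km: 4810 / 1000 = 4.81 km
Temperature increase = gradient * depth_km = 33.7 * 4.81 = 162.1 C
Temperature at depth = T_surface + delta_T = 20.0 + 162.1
T = 182.10 C

182.10


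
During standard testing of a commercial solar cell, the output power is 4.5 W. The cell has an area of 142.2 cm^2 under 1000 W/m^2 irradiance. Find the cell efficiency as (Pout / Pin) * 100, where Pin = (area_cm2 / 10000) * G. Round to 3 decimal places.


First compute the input power:
  Pin = area_cm2 / 10000 * G = 142.2 / 10000 * 1000 = 14.22 W
Then compute efficiency:
  Efficiency = (Pout / Pin) * 100 = (4.5 / 14.22) * 100
  Efficiency = 31.646%

31.646


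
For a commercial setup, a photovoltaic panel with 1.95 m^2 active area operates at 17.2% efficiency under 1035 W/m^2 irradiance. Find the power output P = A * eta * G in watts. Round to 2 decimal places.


Use the solar power formula P = A * eta * G.
Given: A = 1.95 m^2, eta = 0.172, G = 1035 W/m^2
P = 1.95 * 0.172 * 1035
P = 347.14 W

347.14


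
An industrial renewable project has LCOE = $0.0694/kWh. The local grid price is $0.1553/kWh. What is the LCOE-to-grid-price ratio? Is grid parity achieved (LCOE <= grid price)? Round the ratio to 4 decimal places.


Compare LCOE to grid price:
  LCOE = $0.0694/kWh, Grid price = $0.1553/kWh
  Ratio = LCOE / grid_price = 0.0694 / 0.1553 = 0.4469
  Grid parity achieved (ratio <= 1)? yes

0.4469


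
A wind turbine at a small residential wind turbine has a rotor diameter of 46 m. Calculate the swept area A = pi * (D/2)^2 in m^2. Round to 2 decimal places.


Compute the rotor radius:
  r = D / 2 = 46 / 2 = 23.0 m
Calculate swept area:
  A = pi * r^2 = pi * 23.0^2
  A = 1661.90 m^2

1661.90


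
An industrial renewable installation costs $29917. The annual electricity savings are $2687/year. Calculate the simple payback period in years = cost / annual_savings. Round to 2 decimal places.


Simple payback period = initial cost / annual savings
Payback = 29917 / 2687
Payback = 11.13 years

11.13


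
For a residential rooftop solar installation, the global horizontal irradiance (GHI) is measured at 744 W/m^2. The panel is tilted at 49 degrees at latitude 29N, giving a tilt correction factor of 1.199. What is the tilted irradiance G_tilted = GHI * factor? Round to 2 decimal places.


Identify the given values:
  GHI = 744 W/m^2, tilt correction factor = 1.199
Apply the formula G_tilted = GHI * factor:
  G_tilted = 744 * 1.199
  G_tilted = 892.06 W/m^2

892.06


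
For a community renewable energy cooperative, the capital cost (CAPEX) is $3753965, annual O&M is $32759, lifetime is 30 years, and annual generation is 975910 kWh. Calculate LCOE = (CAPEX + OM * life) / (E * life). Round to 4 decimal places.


Total cost = CAPEX + OM * lifetime = 3753965 + 32759 * 30 = 3753965 + 982770 = 4736735
Total generation = annual * lifetime = 975910 * 30 = 29277300 kWh
LCOE = 4736735 / 29277300
LCOE = 0.1618 $/kWh

0.1618


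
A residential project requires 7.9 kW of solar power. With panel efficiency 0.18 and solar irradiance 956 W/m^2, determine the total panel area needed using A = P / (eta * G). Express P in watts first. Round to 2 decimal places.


Convert target power to watts: P = 7.9 * 1000 = 7900.0 W
Compute denominator: eta * G = 0.18 * 956 = 172.08
Required area A = P / (eta * G) = 7900.0 / 172.08
A = 45.91 m^2

45.91


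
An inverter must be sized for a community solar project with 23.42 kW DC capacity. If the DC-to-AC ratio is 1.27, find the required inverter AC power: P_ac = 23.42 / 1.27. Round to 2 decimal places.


The inverter AC capacity is determined by the DC/AC ratio.
Given: P_dc = 23.42 kW, DC/AC ratio = 1.27
P_ac = P_dc / ratio = 23.42 / 1.27
P_ac = 18.44 kW

18.44


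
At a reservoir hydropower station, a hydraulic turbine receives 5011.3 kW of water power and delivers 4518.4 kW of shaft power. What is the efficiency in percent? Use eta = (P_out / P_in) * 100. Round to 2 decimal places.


Turbine efficiency = (output power / input power) * 100
eta = (4518.4 / 5011.3) * 100
eta = 90.16%

90.16


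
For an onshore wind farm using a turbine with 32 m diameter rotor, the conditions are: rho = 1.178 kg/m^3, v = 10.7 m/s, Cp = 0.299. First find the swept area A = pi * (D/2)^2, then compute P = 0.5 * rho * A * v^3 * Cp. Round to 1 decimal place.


Step 1 -- Compute swept area:
  A = pi * (D/2)^2 = pi * (32/2)^2 = 804.25 m^2
Step 2 -- Apply wind power equation:
  P = 0.5 * rho * A * v^3 * Cp
  v^3 = 10.7^3 = 1225.043
  P = 0.5 * 1.178 * 804.25 * 1225.043 * 0.299
  P = 173511.3 W

173511.3


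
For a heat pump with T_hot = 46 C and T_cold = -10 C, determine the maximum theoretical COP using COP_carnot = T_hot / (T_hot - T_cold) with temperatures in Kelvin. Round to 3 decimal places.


Convert to Kelvin:
  T_hot = 46 + 273.15 = 319.15 K
  T_cold = -10 + 273.15 = 263.15 K
Apply Carnot COP formula:
  COP = T_hot_K / (T_hot_K - T_cold_K) = 319.15 / 56.0
  COP = 5.699

5.699


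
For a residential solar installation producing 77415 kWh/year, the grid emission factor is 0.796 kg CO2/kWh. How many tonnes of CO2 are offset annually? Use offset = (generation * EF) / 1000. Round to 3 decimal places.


CO2 offset in kg = generation * emission_factor
CO2 offset = 77415 * 0.796 = 61622.34 kg
Convert to tonnes:
  CO2 offset = 61622.34 / 1000 = 61.622 tonnes

61.622


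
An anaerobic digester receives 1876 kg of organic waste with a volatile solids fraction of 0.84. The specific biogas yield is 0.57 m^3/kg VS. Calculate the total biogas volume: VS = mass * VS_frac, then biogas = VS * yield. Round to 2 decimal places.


Compute volatile solids:
  VS = mass * VS_fraction = 1876 * 0.84 = 1575.84 kg
Calculate biogas volume:
  Biogas = VS * specific_yield = 1575.84 * 0.57
  Biogas = 898.23 m^3

898.23


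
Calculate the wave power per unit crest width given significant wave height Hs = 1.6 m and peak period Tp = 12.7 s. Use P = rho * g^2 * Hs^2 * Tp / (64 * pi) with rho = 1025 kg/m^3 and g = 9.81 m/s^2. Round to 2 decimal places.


Apply wave power formula:
  g^2 = 9.81^2 = 96.2361
  Hs^2 = 1.6^2 = 2.56
  Numerator = rho * g^2 * Hs^2 * Tp = 1025 * 96.2361 * 2.56 * 12.7 = 3207048.79
  Denominator = 64 * pi = 201.0619
  P = 3207048.79 / 201.0619 = 15950.55 W/m

15950.55


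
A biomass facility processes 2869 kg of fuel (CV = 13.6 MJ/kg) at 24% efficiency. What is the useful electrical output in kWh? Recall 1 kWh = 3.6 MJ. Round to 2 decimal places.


Total energy = mass * CV = 2869 * 13.6 = 39018.4 MJ
Useful energy = total * eta = 39018.4 * 0.24 = 9364.42 MJ
Convert to kWh: 9364.42 / 3.6
Useful energy = 2601.23 kWh

2601.23


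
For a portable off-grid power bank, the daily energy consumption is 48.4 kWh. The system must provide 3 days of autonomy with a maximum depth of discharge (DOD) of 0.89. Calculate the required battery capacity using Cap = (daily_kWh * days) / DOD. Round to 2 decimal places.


Total energy needed = daily * days = 48.4 * 3 = 145.2 kWh
Account for depth of discharge:
  Cap = total_energy / DOD = 145.2 / 0.89
  Cap = 163.15 kWh

163.15


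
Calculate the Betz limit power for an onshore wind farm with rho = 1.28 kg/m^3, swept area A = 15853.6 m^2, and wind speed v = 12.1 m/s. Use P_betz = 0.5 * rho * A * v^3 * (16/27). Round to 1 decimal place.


The Betz coefficient Cp_max = 16/27 = 0.5926
v^3 = 12.1^3 = 1771.561
P_betz = 0.5 * rho * A * v^3 * Cp_max
P_betz = 0.5 * 1.28 * 15853.6 * 1771.561 * 0.5926
P_betz = 10651731.2 W

10651731.2


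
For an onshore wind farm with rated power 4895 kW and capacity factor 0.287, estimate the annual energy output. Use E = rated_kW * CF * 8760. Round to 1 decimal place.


Annual energy = rated_kW * capacity_factor * hours_per_year
Given: P_rated = 4895 kW, CF = 0.287, hours = 8760
E = 4895 * 0.287 * 8760
E = 12306617.4 kWh

12306617.4


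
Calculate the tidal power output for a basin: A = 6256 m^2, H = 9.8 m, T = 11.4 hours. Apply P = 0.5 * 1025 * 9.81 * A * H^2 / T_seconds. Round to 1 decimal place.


Convert period to seconds: T = 11.4 * 3600 = 41040.0 s
H^2 = 9.8^2 = 96.04
P = 0.5 * rho * g * A * H^2 / T
P = 0.5 * 1025 * 9.81 * 6256 * 96.04 / 41040.0
P = 73604.5 W

73604.5


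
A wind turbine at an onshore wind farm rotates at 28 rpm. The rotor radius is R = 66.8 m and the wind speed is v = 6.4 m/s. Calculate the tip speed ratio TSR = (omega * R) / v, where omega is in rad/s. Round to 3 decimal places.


Convert rotational speed to rad/s:
  omega = 28 * 2 * pi / 60 = 2.9322 rad/s
Compute tip speed:
  v_tip = omega * R = 2.9322 * 66.8 = 195.868 m/s
Tip speed ratio:
  TSR = v_tip / v_wind = 195.868 / 6.4 = 30.604

30.604


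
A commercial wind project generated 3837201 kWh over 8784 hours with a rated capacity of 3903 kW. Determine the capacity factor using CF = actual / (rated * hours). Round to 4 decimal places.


Capacity factor = actual output / maximum possible output
Maximum possible = rated * hours = 3903 * 8784 = 34283952 kWh
CF = 3837201 / 34283952
CF = 0.1119

0.1119


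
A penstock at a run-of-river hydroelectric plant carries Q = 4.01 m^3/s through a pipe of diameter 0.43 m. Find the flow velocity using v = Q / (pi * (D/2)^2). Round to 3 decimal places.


Compute pipe cross-sectional area:
  A = pi * (D/2)^2 = pi * (0.43/2)^2 = 0.1452 m^2
Calculate velocity:
  v = Q / A = 4.01 / 0.1452
  v = 27.613 m/s

27.613


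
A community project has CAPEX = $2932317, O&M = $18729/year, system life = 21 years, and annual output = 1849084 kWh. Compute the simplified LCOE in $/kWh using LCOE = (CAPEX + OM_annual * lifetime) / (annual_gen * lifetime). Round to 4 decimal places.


Total cost = CAPEX + OM * lifetime = 2932317 + 18729 * 21 = 2932317 + 393309 = 3325626
Total generation = annual * lifetime = 1849084 * 21 = 38830764 kWh
LCOE = 3325626 / 38830764
LCOE = 0.0856 $/kWh

0.0856


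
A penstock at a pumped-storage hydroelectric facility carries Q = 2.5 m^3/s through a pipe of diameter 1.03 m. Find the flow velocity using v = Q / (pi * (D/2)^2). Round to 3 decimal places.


Compute pipe cross-sectional area:
  A = pi * (D/2)^2 = pi * (1.03/2)^2 = 0.8332 m^2
Calculate velocity:
  v = Q / A = 2.5 / 0.8332
  v = 3.000 m/s

3.000


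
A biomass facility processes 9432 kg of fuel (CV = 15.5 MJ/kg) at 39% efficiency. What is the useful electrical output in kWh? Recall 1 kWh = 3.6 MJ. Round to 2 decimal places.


Total energy = mass * CV = 9432 * 15.5 = 146196.0 MJ
Useful energy = total * eta = 146196.0 * 0.39 = 57016.44 MJ
Convert to kWh: 57016.44 / 3.6
Useful energy = 15837.90 kWh

15837.90


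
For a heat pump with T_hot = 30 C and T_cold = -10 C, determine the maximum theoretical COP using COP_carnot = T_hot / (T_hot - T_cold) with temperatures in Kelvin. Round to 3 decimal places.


Convert to Kelvin:
  T_hot = 30 + 273.15 = 303.15 K
  T_cold = -10 + 273.15 = 263.15 K
Apply Carnot COP formula:
  COP = T_hot_K / (T_hot_K - T_cold_K) = 303.15 / 40.0
  COP = 7.579

7.579


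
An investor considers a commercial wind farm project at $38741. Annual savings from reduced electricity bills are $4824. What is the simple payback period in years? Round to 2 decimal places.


Simple payback period = initial cost / annual savings
Payback = 38741 / 4824
Payback = 8.03 years

8.03


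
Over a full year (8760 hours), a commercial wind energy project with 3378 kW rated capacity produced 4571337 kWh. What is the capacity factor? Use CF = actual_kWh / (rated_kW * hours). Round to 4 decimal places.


Capacity factor = actual output / maximum possible output
Maximum possible = rated * hours = 3378 * 8760 = 29591280 kWh
CF = 4571337 / 29591280
CF = 0.1545

0.1545


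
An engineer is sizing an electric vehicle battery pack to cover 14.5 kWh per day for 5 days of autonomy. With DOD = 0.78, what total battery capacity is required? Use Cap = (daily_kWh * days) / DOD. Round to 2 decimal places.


Total energy needed = daily * days = 14.5 * 5 = 72.5 kWh
Account for depth of discharge:
  Cap = total_energy / DOD = 72.5 / 0.78
  Cap = 92.95 kWh

92.95


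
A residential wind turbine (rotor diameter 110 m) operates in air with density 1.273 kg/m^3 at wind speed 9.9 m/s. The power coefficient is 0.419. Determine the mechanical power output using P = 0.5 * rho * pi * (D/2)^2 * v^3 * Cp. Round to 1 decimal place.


Step 1 -- Compute swept area:
  A = pi * (D/2)^2 = pi * (110/2)^2 = 9503.32 m^2
Step 2 -- Apply wind power equation:
  P = 0.5 * rho * A * v^3 * Cp
  v^3 = 9.9^3 = 970.299
  P = 0.5 * 1.273 * 9503.32 * 970.299 * 0.419
  P = 2459196.7 W

2459196.7


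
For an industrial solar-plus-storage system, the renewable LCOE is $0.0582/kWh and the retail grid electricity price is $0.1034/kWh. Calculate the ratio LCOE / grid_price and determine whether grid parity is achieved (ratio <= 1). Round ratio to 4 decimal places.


Compare LCOE to grid price:
  LCOE = $0.0582/kWh, Grid price = $0.1034/kWh
  Ratio = LCOE / grid_price = 0.0582 / 0.1034 = 0.5629
  Grid parity achieved (ratio <= 1)? yes

0.5629


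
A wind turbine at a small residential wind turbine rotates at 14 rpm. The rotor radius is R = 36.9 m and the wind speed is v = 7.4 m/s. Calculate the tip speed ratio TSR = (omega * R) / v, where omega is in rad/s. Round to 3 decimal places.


Convert rotational speed to rad/s:
  omega = 14 * 2 * pi / 60 = 1.4661 rad/s
Compute tip speed:
  v_tip = omega * R = 1.4661 * 36.9 = 54.098 m/s
Tip speed ratio:
  TSR = v_tip / v_wind = 54.098 / 7.4 = 7.311

7.311


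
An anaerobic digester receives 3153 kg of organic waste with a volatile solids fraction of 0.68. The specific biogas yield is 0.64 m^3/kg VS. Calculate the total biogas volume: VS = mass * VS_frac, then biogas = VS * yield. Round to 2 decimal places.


Compute volatile solids:
  VS = mass * VS_fraction = 3153 * 0.68 = 2144.04 kg
Calculate biogas volume:
  Biogas = VS * specific_yield = 2144.04 * 0.64
  Biogas = 1372.19 m^3

1372.19


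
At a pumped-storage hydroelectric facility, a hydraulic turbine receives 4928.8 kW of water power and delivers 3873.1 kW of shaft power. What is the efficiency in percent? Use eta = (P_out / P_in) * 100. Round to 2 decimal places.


Turbine efficiency = (output power / input power) * 100
eta = (3873.1 / 4928.8) * 100
eta = 78.58%

78.58


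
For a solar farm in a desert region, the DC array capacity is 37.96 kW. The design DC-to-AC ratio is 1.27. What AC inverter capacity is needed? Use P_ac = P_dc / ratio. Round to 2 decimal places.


The inverter AC capacity is determined by the DC/AC ratio.
Given: P_dc = 37.96 kW, DC/AC ratio = 1.27
P_ac = P_dc / ratio = 37.96 / 1.27
P_ac = 29.89 kW

29.89


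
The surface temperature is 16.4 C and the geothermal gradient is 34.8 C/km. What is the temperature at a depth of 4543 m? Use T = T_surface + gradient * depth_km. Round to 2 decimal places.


Convert depth to km: 4543 / 1000 = 4.543 km
Temperature increase = gradient * depth_km = 34.8 * 4.543 = 158.1 C
Temperature at depth = T_surface + delta_T = 16.4 + 158.1
T = 174.50 C

174.50


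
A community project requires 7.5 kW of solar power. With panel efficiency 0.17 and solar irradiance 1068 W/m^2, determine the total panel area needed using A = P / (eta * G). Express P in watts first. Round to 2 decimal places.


Convert target power to watts: P = 7.5 * 1000 = 7500.0 W
Compute denominator: eta * G = 0.17 * 1068 = 181.56
Required area A = P / (eta * G) = 7500.0 / 181.56
A = 41.31 m^2

41.31


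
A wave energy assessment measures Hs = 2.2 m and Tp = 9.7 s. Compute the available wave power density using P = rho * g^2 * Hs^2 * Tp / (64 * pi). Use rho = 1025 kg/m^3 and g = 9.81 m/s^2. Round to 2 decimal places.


Apply wave power formula:
  g^2 = 9.81^2 = 96.2361
  Hs^2 = 2.2^2 = 4.84
  Numerator = rho * g^2 * Hs^2 * Tp = 1025 * 96.2361 * 4.84 * 9.7 = 4631044.73
  Denominator = 64 * pi = 201.0619
  P = 4631044.73 / 201.0619 = 23032.93 W/m

23032.93


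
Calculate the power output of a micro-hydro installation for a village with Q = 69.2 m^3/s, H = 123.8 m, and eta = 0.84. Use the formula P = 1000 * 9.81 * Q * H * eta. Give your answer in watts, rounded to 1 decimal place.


Apply the hydropower formula P = rho * g * Q * H * eta
rho * g = 1000 * 9.81 = 9810.0
P = 9810.0 * 69.2 * 123.8 * 0.84
P = 70595177.2 W

70595177.2


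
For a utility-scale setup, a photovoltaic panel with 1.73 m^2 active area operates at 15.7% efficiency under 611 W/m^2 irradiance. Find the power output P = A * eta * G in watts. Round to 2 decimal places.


Use the solar power formula P = A * eta * G.
Given: A = 1.73 m^2, eta = 0.157, G = 611 W/m^2
P = 1.73 * 0.157 * 611
P = 165.95 W

165.95


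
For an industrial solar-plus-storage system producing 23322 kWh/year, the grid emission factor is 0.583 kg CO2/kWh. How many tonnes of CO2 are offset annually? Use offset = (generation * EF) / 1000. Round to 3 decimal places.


CO2 offset in kg = generation * emission_factor
CO2 offset = 23322 * 0.583 = 13596.73 kg
Convert to tonnes:
  CO2 offset = 13596.73 / 1000 = 13.597 tonnes

13.597


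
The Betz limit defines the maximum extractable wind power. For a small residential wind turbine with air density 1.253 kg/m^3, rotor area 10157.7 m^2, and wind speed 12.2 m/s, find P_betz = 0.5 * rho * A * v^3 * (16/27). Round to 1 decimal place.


The Betz coefficient Cp_max = 16/27 = 0.5926
v^3 = 12.2^3 = 1815.848
P_betz = 0.5 * rho * A * v^3 * Cp_max
P_betz = 0.5 * 1.253 * 10157.7 * 1815.848 * 0.5926
P_betz = 6847817.3 W

6847817.3


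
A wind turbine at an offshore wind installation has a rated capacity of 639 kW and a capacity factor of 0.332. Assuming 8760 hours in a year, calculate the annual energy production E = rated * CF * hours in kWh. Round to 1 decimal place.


Annual energy = rated_kW * capacity_factor * hours_per_year
Given: P_rated = 639 kW, CF = 0.332, hours = 8760
E = 639 * 0.332 * 8760
E = 1858416.5 kWh

1858416.5


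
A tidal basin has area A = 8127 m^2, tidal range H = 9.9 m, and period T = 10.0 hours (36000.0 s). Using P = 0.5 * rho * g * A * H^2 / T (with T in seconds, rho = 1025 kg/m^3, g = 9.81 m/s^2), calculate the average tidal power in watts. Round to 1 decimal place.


Convert period to seconds: T = 10.0 * 3600 = 36000.0 s
H^2 = 9.9^2 = 98.01
P = 0.5 * rho * g * A * H^2 / T
P = 0.5 * 1025 * 9.81 * 8127 * 98.01 / 36000.0
P = 111240.0 W

111240.0


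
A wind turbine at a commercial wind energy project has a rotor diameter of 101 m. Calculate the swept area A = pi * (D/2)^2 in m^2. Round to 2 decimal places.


Compute the rotor radius:
  r = D / 2 = 101 / 2 = 50.5 m
Calculate swept area:
  A = pi * r^2 = pi * 50.5^2
  A = 8011.85 m^2

8011.85


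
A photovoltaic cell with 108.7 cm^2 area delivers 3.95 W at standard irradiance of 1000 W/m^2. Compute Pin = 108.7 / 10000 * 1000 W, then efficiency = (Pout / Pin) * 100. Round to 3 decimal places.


First compute the input power:
  Pin = area_cm2 / 10000 * G = 108.7 / 10000 * 1000 = 10.87 W
Then compute efficiency:
  Efficiency = (Pout / Pin) * 100 = (3.95 / 10.87) * 100
  Efficiency = 36.339%

36.339


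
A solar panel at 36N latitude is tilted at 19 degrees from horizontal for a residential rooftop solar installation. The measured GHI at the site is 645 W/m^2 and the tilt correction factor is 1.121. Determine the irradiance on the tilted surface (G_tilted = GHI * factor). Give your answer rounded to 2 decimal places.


Identify the given values:
  GHI = 645 W/m^2, tilt correction factor = 1.121
Apply the formula G_tilted = GHI * factor:
  G_tilted = 645 * 1.121
  G_tilted = 723.05 W/m^2

723.05


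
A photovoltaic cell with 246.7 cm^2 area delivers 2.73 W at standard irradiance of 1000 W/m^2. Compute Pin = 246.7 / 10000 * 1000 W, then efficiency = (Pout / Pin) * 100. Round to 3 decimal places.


First compute the input power:
  Pin = area_cm2 / 10000 * G = 246.7 / 10000 * 1000 = 24.67 W
Then compute efficiency:
  Efficiency = (Pout / Pin) * 100 = (2.73 / 24.67) * 100
  Efficiency = 11.066%

11.066


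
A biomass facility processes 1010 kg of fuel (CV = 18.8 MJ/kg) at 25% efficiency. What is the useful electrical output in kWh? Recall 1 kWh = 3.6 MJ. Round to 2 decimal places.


Total energy = mass * CV = 1010 * 18.8 = 18988.0 MJ
Useful energy = total * eta = 18988.0 * 0.25 = 4747.0 MJ
Convert to kWh: 4747.0 / 3.6
Useful energy = 1318.61 kWh

1318.61


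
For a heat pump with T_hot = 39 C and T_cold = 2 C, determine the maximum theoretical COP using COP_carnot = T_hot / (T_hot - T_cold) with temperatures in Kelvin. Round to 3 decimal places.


Convert to Kelvin:
  T_hot = 39 + 273.15 = 312.15 K
  T_cold = 2 + 273.15 = 275.15 K
Apply Carnot COP formula:
  COP = T_hot_K / (T_hot_K - T_cold_K) = 312.15 / 37.0
  COP = 8.436

8.436


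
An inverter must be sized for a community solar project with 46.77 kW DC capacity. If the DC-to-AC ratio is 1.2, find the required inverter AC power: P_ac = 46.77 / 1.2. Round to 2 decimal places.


The inverter AC capacity is determined by the DC/AC ratio.
Given: P_dc = 46.77 kW, DC/AC ratio = 1.2
P_ac = P_dc / ratio = 46.77 / 1.2
P_ac = 38.98 kW

38.98


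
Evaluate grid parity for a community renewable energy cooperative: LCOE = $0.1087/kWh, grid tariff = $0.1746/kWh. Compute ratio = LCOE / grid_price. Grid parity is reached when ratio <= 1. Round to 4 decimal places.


Compare LCOE to grid price:
  LCOE = $0.1087/kWh, Grid price = $0.1746/kWh
  Ratio = LCOE / grid_price = 0.1087 / 0.1746 = 0.6226
  Grid parity achieved (ratio <= 1)? yes

0.6226


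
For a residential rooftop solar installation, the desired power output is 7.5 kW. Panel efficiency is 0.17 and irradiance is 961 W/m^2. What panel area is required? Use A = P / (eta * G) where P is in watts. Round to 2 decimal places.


Convert target power to watts: P = 7.5 * 1000 = 7500.0 W
Compute denominator: eta * G = 0.17 * 961 = 163.37
Required area A = P / (eta * G) = 7500.0 / 163.37
A = 45.91 m^2

45.91


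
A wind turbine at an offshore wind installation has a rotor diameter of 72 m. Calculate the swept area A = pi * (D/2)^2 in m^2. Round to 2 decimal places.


Compute the rotor radius:
  r = D / 2 = 72 / 2 = 36.0 m
Calculate swept area:
  A = pi * r^2 = pi * 36.0^2
  A = 4071.50 m^2

4071.50


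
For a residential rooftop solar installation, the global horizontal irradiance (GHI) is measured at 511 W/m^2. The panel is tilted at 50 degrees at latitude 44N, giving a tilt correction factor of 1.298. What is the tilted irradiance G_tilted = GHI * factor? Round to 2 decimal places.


Identify the given values:
  GHI = 511 W/m^2, tilt correction factor = 1.298
Apply the formula G_tilted = GHI * factor:
  G_tilted = 511 * 1.298
  G_tilted = 663.28 W/m^2

663.28


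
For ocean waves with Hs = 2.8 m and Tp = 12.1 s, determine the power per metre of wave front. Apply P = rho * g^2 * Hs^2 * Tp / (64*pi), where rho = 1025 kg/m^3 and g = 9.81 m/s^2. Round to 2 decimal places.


Apply wave power formula:
  g^2 = 9.81^2 = 96.2361
  Hs^2 = 2.8^2 = 7.84
  Numerator = rho * g^2 * Hs^2 * Tp = 1025 * 96.2361 * 7.84 * 12.1 = 9357574.93
  Denominator = 64 * pi = 201.0619
  P = 9357574.93 / 201.0619 = 46540.76 W/m

46540.76


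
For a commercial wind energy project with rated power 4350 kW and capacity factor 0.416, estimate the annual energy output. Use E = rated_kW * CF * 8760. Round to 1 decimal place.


Annual energy = rated_kW * capacity_factor * hours_per_year
Given: P_rated = 4350 kW, CF = 0.416, hours = 8760
E = 4350 * 0.416 * 8760
E = 15852096.0 kWh

15852096.0


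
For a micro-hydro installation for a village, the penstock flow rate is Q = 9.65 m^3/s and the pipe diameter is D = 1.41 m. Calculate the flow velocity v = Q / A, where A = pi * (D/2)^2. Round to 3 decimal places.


Compute pipe cross-sectional area:
  A = pi * (D/2)^2 = pi * (1.41/2)^2 = 1.5615 m^2
Calculate velocity:
  v = Q / A = 9.65 / 1.5615
  v = 6.180 m/s

6.180


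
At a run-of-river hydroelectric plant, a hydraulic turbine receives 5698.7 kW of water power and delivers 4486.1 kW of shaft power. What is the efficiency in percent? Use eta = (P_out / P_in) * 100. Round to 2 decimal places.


Turbine efficiency = (output power / input power) * 100
eta = (4486.1 / 5698.7) * 100
eta = 78.72%

78.72


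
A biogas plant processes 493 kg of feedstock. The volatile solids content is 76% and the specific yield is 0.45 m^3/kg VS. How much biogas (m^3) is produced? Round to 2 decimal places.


Compute volatile solids:
  VS = mass * VS_fraction = 493 * 0.76 = 374.68 kg
Calculate biogas volume:
  Biogas = VS * specific_yield = 374.68 * 0.45
  Biogas = 168.61 m^3

168.61


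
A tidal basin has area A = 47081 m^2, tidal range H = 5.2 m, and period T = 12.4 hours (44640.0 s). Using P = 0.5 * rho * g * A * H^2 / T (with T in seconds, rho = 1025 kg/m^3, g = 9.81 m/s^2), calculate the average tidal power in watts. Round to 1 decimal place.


Convert period to seconds: T = 12.4 * 3600 = 44640.0 s
H^2 = 5.2^2 = 27.04
P = 0.5 * rho * g * A * H^2 / T
P = 0.5 * 1025 * 9.81 * 47081 * 27.04 / 44640.0
P = 143380.8 W

143380.8


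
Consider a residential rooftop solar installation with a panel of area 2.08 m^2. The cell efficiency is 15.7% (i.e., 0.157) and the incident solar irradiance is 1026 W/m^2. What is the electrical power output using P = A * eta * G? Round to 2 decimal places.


Use the solar power formula P = A * eta * G.
Given: A = 2.08 m^2, eta = 0.157, G = 1026 W/m^2
P = 2.08 * 0.157 * 1026
P = 335.05 W

335.05


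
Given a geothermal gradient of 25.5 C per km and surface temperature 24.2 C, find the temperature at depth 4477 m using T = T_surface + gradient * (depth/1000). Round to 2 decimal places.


Convert depth to km: 4477 / 1000 = 4.477 km
Temperature increase = gradient * depth_km = 25.5 * 4.477 = 114.16 C
Temperature at depth = T_surface + delta_T = 24.2 + 114.16
T = 138.36 C

138.36


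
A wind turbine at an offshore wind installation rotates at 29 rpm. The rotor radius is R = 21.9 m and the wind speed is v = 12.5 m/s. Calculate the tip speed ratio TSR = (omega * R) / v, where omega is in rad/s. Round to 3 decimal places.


Convert rotational speed to rad/s:
  omega = 29 * 2 * pi / 60 = 3.0369 rad/s
Compute tip speed:
  v_tip = omega * R = 3.0369 * 21.9 = 66.508 m/s
Tip speed ratio:
  TSR = v_tip / v_wind = 66.508 / 12.5 = 5.321

5.321


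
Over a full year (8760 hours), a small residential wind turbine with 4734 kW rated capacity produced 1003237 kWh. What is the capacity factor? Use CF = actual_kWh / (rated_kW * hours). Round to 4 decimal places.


Capacity factor = actual output / maximum possible output
Maximum possible = rated * hours = 4734 * 8760 = 41469840 kWh
CF = 1003237 / 41469840
CF = 0.0242

0.0242


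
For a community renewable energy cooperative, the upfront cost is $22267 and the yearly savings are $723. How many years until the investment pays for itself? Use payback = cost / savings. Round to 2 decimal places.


Simple payback period = initial cost / annual savings
Payback = 22267 / 723
Payback = 30.80 years

30.80
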